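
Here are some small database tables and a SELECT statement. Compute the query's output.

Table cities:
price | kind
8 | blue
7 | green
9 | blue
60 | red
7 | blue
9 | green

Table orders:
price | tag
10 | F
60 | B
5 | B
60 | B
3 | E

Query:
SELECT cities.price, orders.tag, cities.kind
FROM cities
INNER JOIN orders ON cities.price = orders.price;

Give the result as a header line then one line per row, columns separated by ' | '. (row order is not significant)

After JOIN orders (2 rows):
cities.price | cities.kind | orders.price | orders.tag
60 | red | 60 | B
60 | red | 60 | B
After SELECT (2 rows):
cities.price | orders.tag | cities.kind
60 | B | red
60 | B | red

== RESULT ==
cities.price | orders.tag | cities.kind
60 | B | red
60 | B | red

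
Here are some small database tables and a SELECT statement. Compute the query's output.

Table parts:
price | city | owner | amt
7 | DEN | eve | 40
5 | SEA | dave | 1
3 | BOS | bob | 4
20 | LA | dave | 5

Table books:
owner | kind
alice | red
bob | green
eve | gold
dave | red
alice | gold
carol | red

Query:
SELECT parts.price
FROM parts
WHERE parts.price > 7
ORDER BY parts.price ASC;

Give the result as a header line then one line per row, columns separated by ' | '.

After WHERE (1 rows):
parts.price | parts.city | parts.owner | parts.amt
20 | LA | dave | 5
After SELECT (1 rows):
parts.price
20
After ORDER BY (1 rows):
parts.price
20

== RESULT ==
parts.price
20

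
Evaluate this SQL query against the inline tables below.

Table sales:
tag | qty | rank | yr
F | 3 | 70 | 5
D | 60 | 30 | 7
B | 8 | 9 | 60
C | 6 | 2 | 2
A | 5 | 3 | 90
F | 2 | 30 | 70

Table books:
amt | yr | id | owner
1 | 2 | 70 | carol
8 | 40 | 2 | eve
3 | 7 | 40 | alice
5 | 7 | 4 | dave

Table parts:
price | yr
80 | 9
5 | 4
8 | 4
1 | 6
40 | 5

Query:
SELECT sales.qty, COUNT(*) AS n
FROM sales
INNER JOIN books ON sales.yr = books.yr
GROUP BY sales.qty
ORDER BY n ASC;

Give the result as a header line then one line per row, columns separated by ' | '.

After JOIN books (3 rows):
sales.tag | sales.qty | sales.rank | sales.yr | books.amt | books.yr | books.id | books.owner
D | 60 | 30 | 7 | 3 | 7 | 40 | alice
D | 60 | 30 | 7 | 5 | 7 | 4 | dave
C | 6 | 2 | 2 | 1 | 2 | 70 | carol
After GROUP BY (2 rows):
sales.qty | n
60 | 2
6 | 1
After ORDER BY (2 rows):
sales.qty | n
6 | 1
60 | 2

== RESULT ==
sales.qty | n
6 | 1
60 | 2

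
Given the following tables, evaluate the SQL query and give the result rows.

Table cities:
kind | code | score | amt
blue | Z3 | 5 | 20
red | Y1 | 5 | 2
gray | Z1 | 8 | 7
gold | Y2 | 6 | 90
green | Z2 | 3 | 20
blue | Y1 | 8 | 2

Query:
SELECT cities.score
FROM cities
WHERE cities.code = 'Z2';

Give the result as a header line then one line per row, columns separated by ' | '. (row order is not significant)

After WHERE (1 rows):
cities.kind | cities.code | cities.score | cities.amt
green | Z2 | 3 | 20
After SELECT (1 rows):
cities.score
3

== RESULT ==
cities.score
3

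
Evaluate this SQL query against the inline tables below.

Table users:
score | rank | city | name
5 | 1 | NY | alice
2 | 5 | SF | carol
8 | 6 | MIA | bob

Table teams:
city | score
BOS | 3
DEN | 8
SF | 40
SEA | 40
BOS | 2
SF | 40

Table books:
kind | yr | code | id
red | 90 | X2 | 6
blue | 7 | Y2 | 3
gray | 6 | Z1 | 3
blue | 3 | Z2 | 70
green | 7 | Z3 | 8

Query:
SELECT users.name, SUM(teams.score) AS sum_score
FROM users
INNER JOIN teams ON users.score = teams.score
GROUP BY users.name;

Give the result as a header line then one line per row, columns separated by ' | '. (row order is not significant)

== RESULT ==
users.name | sum_score
carol | 2
bob | 8

Derivation:
After JOIN teams (2 rows):
users.score | users.rank | users.city | users.name | teams.city | teams.score
2 | 5 | SF | carol | BOS | 2
8 | 6 | MIA | bob | DEN | 8
After GROUP BY (2 rows):
users.name | sum_score
carol | 2
bob | 8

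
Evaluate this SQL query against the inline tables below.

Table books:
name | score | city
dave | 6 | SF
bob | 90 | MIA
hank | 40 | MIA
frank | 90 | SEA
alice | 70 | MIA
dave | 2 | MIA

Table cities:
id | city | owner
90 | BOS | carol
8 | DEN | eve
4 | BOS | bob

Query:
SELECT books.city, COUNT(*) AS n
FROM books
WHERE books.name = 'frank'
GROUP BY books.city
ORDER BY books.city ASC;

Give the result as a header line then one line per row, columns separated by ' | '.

After WHERE (1 rows):
books.name | books.score | books.city
frank | 90 | SEA
After GROUP BY (1 rows):
books.city | n
SEA | 1
After ORDER BY (1 rows):
books.city | n
SEA | 1

== RESULT ==
books.city | n
SEA | 1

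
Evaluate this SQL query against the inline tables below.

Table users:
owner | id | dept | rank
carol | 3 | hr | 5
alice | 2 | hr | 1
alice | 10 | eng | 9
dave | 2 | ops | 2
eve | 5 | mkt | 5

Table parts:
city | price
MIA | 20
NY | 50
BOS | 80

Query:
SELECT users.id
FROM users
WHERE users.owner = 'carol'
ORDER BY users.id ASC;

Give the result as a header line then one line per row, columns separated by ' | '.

== RESULT ==
users.id
3

Derivation:
After WHERE (1 rows):
users.owner | users.id | users.dept | users.rank
carol | 3 | hr | 5
After SELECT (1 rows):
users.id
3
After ORDER BY (1 rows):
users.id
3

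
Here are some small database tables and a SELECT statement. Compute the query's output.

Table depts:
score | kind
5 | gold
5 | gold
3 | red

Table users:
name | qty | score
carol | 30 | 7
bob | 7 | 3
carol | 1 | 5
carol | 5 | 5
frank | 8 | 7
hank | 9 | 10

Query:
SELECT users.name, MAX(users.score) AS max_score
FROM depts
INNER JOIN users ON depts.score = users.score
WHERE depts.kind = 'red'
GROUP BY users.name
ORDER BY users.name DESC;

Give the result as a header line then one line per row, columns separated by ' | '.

After JOIN users (5 rows):
depts.score | depts.kind | users.name | users.qty | users.score
5 | gold | carol | 1 | 5
5 | gold | carol | 5 | 5
5 | gold | carol | 1 | 5
5 | gold | carol | 5 | 5
3 | red | bob | 7 | 3
After WHERE (1 rows):
depts.score | depts.kind | users.name | users.qty | users.score
3 | red | bob | 7 | 3
After GROUP BY (1 rows):
users.name | max_score
bob | 3
After ORDER BY (1 rows):
users.name | max_score
bob | 3

== RESULT ==
users.name | max_score
bob | 3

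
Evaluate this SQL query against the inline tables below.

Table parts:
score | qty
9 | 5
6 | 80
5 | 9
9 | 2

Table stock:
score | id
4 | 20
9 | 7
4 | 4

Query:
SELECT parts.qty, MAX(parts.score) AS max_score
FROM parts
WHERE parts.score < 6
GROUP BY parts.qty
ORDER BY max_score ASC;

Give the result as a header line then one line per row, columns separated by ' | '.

After WHERE (1 rows):
parts.score | parts.qty
5 | 9
After GROUP BY (1 rows):
parts.qty | max_score
9 | 5
After ORDER BY (1 rows):
parts.qty | max_score
9 | 5

== RESULT ==
parts.qty | max_score
9 | 5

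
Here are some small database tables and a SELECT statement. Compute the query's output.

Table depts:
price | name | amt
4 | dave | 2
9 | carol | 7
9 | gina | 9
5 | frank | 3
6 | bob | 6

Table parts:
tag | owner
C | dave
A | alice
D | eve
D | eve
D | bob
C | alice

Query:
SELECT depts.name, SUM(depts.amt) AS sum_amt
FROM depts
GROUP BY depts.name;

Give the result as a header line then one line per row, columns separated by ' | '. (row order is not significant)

After GROUP BY (5 rows):
depts.name | sum_amt
dave | 2
carol | 7
gina | 9
frank | 3
bob | 6

== RESULT ==
depts.name | sum_amt
dave | 2
carol | 7
gina | 9
frank | 3
bob | 6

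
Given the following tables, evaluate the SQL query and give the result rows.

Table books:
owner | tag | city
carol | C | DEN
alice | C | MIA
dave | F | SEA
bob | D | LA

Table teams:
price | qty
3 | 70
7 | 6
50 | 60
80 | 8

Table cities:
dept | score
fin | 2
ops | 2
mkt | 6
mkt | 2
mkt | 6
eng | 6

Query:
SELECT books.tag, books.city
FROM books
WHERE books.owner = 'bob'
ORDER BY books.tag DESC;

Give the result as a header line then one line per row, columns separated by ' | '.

After WHERE (1 rows):
books.owner | books.tag | books.city
bob | D | LA
After SELECT (1 rows):
books.tag | books.city
D | LA
After ORDER BY (1 rows):
books.tag | books.city
D | LA

== RESULT ==
books.tag | books.city
D | LA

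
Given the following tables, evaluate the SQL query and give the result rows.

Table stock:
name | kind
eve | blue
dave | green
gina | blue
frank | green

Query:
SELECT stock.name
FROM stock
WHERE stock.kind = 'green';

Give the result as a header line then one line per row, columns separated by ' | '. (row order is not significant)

== RESULT ==
stock.name
dave
frank

Derivation:
After WHERE (2 rows):
stock.name | stock.kind
dave | green
frank | green
After SELECT (2 rows):
stock.name
dave
frank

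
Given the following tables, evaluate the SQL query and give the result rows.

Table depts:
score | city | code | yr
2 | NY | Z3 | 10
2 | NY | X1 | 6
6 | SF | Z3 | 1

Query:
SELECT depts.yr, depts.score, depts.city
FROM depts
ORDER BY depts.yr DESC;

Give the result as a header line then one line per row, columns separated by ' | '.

== RESULT ==
depts.yr | depts.score | depts.city
10 | 2 | NY
6 | 2 | NY
1 | 6 | SF

Derivation:
After SELECT (3 rows):
depts.yr | depts.score | depts.city
10 | 2 | NY
6 | 2 | NY
1 | 6 | SF
After ORDER BY (3 rows):
depts.yr | depts.score | depts.city
10 | 2 | NY
6 | 2 | NY
1 | 6 | SF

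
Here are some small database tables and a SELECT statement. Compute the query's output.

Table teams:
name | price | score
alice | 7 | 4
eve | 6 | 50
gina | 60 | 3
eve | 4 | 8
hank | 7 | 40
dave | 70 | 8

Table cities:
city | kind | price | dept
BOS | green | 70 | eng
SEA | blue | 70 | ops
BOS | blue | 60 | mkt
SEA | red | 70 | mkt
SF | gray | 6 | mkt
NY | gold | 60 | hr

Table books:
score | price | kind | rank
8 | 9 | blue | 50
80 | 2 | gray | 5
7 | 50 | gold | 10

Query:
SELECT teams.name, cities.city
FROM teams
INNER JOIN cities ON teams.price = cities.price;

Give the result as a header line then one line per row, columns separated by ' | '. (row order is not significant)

== RESULT ==
teams.name | cities.city
eve | SF
gina | BOS
gina | NY
dave | BOS
dave | SEA
dave | SEA

Derivation:
After JOIN cities (6 rows):
teams.name | teams.price | teams.score | cities.city | cities.kind | cities.price | cities.dept
eve | 6 | 50 | SF | gray | 6 | mkt
gina | 60 | 3 | BOS | blue | 60 | mkt
gina | 60 | 3 | NY | gold | 60 | hr
dave | 70 | 8 | BOS | green | 70 | eng
dave | 70 | 8 | SEA | blue | 70 | ops
dave | 70 | 8 | SEA | red | 70 | mkt
After SELECT (6 rows):
teams.name | cities.city
eve | SF
gina | BOS
gina | NY
dave | BOS
dave | SEA
dave | SEA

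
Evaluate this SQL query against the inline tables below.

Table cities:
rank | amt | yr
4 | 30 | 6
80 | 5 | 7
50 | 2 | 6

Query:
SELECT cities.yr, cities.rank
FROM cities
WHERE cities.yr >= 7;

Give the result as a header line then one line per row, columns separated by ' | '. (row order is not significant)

== RESULT ==
cities.yr | cities.rank
7 | 80

Derivation:
After WHERE (1 rows):
cities.rank | cities.amt | cities.yr
80 | 5 | 7
After SELECT (1 rows):
cities.yr | cities.rank
7 | 80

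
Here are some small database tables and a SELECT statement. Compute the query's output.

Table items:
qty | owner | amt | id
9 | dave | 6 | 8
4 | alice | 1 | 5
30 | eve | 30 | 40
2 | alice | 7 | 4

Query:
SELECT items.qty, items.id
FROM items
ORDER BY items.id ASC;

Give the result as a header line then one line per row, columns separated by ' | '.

After SELECT (4 rows):
items.qty | items.id
9 | 8
4 | 5
30 | 40
2 | 4
After ORDER BY (4 rows):
items.qty | items.id
2 | 4
4 | 5
9 | 8
30 | 40

== RESULT ==
items.qty | items.id
2 | 4
4 | 5
9 | 8
30 | 40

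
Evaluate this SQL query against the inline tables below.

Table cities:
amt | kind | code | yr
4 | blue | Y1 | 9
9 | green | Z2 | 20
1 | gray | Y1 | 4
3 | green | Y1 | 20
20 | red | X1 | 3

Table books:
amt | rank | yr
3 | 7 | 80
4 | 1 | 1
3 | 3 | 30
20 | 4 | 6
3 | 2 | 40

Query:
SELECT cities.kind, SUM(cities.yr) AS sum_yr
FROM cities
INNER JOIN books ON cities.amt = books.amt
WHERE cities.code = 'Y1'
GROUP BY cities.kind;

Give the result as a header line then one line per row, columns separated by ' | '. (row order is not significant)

== RESULT ==
cities.kind | sum_yr
blue | 9
green | 60

Derivation:
After JOIN books (5 rows):
cities.amt | cities.kind | cities.code | cities.yr | books.amt | books.rank | books.yr
4 | blue | Y1 | 9 | 4 | 1 | 1
3 | green | Y1 | 20 | 3 | 7 | 80
3 | green | Y1 | 20 | 3 | 3 | 30
3 | green | Y1 | 20 | 3 | 2 | 40
20 | red | X1 | 3 | 20 | 4 | 6
After WHERE (4 rows):
cities.amt | cities.kind | cities.code | cities.yr | books.amt | books.rank | books.yr
4 | blue | Y1 | 9 | 4 | 1 | 1
3 | green | Y1 | 20 | 3 | 7 | 80
3 | green | Y1 | 20 | 3 | 3 | 30
3 | green | Y1 | 20 | 3 | 2 | 40
After GROUP BY (2 rows):
cities.kind | sum_yr
blue | 9
green | 60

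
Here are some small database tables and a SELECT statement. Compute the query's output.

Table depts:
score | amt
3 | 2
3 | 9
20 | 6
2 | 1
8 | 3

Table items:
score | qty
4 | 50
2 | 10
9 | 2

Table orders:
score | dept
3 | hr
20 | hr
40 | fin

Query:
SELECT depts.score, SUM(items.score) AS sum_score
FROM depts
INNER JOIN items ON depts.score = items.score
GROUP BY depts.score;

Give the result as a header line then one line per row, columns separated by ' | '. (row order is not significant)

== RESULT ==
depts.score | sum_score
2 | 2

Derivation:
After JOIN items (1 rows):
depts.score | depts.amt | items.score | items.qty
2 | 1 | 2 | 10
After GROUP BY (1 rows):
depts.score | sum_score
2 | 2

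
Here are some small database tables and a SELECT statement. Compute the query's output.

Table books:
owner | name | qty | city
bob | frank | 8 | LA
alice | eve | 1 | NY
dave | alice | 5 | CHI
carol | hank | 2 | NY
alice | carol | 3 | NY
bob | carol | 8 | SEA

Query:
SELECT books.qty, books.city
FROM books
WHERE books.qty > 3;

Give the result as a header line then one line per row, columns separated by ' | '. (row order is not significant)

== RESULT ==
books.qty | books.city
8 | LA
5 | CHI
8 | SEA

Derivation:
After WHERE (3 rows):
books.owner | books.name | books.qty | books.city
bob | frank | 8 | LA
dave | alice | 5 | CHI
bob | carol | 8 | SEA
After SELECT (3 rows):
books.qty | books.city
8 | LA
5 | CHI
8 | SEA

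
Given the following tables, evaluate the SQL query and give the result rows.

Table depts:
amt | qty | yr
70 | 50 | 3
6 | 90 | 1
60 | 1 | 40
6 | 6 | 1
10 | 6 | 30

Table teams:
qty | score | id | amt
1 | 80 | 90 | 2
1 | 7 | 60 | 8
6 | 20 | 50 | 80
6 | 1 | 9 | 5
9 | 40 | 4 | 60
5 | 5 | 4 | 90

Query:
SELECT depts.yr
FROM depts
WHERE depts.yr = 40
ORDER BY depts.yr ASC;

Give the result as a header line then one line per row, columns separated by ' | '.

== RESULT ==
depts.yr
40

Derivation:
After WHERE (1 rows):
depts.amt | depts.qty | depts.yr
60 | 1 | 40
After SELECT (1 rows):
depts.yr
40
After ORDER BY (1 rows):
depts.yr
40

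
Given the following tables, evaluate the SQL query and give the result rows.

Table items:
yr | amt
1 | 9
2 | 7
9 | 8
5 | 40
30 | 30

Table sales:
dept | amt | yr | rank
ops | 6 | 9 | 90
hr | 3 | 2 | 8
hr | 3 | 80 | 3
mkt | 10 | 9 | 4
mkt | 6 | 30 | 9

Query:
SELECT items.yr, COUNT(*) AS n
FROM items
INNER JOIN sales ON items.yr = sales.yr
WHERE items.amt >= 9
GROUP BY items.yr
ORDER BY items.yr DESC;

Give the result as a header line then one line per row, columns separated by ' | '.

After JOIN sales (4 rows):
items.yr | items.amt | sales.dept | sales.amt | sales.yr | sales.rank
2 | 7 | hr | 3 | 2 | 8
9 | 8 | ops | 6 | 9 | 90
9 | 8 | mkt | 10 | 9 | 4
30 | 30 | mkt | 6 | 30 | 9
After WHERE (1 rows):
items.yr | items.amt | sales.dept | sales.amt | sales.yr | sales.rank
30 | 30 | mkt | 6 | 30 | 9
After GROUP BY (1 rows):
items.yr | n
30 | 1
After ORDER BY (1 rows):
items.yr | n
30 | 1

== RESULT ==
items.yr | n
30 | 1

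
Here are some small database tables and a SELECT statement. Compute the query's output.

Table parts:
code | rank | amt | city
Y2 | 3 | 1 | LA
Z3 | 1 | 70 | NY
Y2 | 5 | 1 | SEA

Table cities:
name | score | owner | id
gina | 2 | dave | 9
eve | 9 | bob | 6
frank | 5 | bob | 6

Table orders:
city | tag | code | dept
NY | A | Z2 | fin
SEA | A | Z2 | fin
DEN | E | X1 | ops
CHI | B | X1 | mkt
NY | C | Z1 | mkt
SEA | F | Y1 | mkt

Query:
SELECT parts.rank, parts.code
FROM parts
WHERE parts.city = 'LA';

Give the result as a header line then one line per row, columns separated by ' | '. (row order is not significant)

After WHERE (1 rows):
parts.code | parts.rank | parts.amt | parts.city
Y2 | 3 | 1 | LA
After SELECT (1 rows):
parts.rank | parts.code
3 | Y2

== RESULT ==
parts.rank | parts.code
3 | Y2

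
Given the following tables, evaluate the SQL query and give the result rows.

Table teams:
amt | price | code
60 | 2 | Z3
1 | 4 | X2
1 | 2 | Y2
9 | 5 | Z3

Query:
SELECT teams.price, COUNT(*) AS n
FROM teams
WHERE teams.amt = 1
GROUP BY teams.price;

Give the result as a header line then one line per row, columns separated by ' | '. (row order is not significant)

After WHERE (2 rows):
teams.amt | teams.price | teams.code
1 | 4 | X2
1 | 2 | Y2
After GROUP BY (2 rows):
teams.price | n
4 | 1
2 | 1

== RESULT ==
teams.price | n
4 | 1
2 | 1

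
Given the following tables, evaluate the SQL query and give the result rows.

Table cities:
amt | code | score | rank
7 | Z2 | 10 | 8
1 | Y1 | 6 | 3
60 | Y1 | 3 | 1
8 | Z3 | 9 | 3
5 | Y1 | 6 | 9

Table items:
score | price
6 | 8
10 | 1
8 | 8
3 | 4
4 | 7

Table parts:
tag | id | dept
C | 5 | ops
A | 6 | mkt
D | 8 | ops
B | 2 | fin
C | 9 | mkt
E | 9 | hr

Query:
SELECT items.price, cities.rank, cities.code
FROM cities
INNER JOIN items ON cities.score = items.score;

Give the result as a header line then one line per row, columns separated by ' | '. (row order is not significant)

After JOIN items (4 rows):
cities.amt | cities.code | cities.score | cities.rank | items.score | items.price
7 | Z2 | 10 | 8 | 10 | 1
1 | Y1 | 6 | 3 | 6 | 8
60 | Y1 | 3 | 1 | 3 | 4
5 | Y1 | 6 | 9 | 6 | 8
After SELECT (4 rows):
items.price | cities.rank | cities.code
1 | 8 | Z2
8 | 3 | Y1
4 | 1 | Y1
8 | 9 | Y1

== RESULT ==
items.price | cities.rank | cities.code
1 | 8 | Z2
8 | 3 | Y1
4 | 1 | Y1
8 | 9 | Y1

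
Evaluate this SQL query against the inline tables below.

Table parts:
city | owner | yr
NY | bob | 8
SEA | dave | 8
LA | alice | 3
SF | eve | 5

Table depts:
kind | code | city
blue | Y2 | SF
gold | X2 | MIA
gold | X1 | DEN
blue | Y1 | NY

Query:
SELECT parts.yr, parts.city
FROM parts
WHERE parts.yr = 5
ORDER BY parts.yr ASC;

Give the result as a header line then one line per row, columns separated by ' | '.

== RESULT ==
parts.yr | parts.city
5 | SF

Derivation:
After WHERE (1 rows):
parts.city | parts.owner | parts.yr
SF | eve | 5
After SELECT (1 rows):
parts.yr | parts.city
5 | SF
After ORDER BY (1 rows):
parts.yr | parts.city
5 | SF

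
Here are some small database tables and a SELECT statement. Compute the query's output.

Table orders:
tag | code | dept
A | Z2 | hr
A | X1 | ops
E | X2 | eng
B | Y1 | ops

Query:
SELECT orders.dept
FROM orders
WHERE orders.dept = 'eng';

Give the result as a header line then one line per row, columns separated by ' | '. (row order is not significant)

== RESULT ==
orders.dept
eng

Derivation:
After WHERE (1 rows):
orders.tag | orders.code | orders.dept
E | X2 | eng
After SELECT (1 rows):
orders.dept
eng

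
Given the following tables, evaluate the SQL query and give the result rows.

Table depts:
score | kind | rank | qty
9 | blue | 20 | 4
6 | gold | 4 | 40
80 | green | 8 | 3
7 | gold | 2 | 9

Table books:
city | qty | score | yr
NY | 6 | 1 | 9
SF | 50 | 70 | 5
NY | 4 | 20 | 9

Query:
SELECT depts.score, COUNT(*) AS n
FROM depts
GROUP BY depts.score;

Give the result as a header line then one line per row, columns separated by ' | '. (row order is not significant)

After GROUP BY (4 rows):
depts.score | n
9 | 1
6 | 1
80 | 1
7 | 1

== RESULT ==
depts.score | n
9 | 1
6 | 1
80 | 1
7 | 1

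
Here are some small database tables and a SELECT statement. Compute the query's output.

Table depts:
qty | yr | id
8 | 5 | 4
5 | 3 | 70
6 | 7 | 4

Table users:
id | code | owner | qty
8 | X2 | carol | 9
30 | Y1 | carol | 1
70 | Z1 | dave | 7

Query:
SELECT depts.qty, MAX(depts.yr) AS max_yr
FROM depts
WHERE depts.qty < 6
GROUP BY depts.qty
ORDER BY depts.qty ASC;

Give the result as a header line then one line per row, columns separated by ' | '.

== RESULT ==
depts.qty | max_yr
5 | 3

Derivation:
After WHERE (1 rows):
depts.qty | depts.yr | depts.id
5 | 3 | 70
After GROUP BY (1 rows):
depts.qty | max_yr
5 | 3
After ORDER BY (1 rows):
depts.qty | max_yr
5 | 3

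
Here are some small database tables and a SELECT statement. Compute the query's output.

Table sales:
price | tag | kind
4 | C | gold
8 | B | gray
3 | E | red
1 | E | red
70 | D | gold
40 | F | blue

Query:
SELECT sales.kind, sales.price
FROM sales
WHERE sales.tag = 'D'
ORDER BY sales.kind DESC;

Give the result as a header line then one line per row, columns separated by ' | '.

After WHERE (1 rows):
sales.price | sales.tag | sales.kind
70 | D | gold
After SELECT (1 rows):
sales.kind | sales.price
gold | 70
After ORDER BY (1 rows):
sales.kind | sales.price
gold | 70

== RESULT ==
sales.kind | sales.price
gold | 70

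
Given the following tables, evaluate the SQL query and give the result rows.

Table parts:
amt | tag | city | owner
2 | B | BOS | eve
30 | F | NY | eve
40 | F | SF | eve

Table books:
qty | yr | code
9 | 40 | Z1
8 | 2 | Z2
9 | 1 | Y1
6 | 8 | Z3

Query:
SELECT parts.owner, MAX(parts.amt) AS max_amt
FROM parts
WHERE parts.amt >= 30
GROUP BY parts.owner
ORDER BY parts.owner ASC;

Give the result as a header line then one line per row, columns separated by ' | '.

== RESULT ==
parts.owner | max_amt
eve | 40

Derivation:
After WHERE (2 rows):
parts.amt | parts.tag | parts.city | parts.owner
30 | F | NY | eve
40 | F | SF | eve
After GROUP BY (1 rows):
parts.owner | max_amt
eve | 40
After ORDER BY (1 rows):
parts.owner | max_amt
eve | 40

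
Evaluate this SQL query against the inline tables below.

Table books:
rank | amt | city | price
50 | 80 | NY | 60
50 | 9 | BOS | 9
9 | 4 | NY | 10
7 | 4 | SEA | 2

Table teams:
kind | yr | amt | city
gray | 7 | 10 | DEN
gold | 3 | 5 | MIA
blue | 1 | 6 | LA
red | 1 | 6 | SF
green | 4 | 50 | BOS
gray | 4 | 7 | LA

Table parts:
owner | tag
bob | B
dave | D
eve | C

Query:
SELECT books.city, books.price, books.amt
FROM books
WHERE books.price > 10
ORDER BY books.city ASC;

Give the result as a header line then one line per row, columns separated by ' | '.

== RESULT ==
books.city | books.price | books.amt
NY | 60 | 80

Derivation:
After WHERE (1 rows):
books.rank | books.amt | books.city | books.price
50 | 80 | NY | 60
After SELECT (1 rows):
books.city | books.price | books.amt
NY | 60 | 80
After ORDER BY (1 rows):
books.city | books.price | books.amt
NY | 60 | 80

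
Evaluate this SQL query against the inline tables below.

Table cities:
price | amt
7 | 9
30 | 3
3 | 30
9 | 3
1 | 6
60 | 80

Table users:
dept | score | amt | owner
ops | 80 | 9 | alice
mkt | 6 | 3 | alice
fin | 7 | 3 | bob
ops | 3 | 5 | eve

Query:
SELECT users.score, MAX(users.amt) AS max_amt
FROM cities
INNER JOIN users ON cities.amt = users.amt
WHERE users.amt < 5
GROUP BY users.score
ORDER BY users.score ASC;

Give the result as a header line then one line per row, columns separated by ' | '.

After JOIN users (5 rows):
cities.price | cities.amt | users.dept | users.score | users.amt | users.owner
7 | 9 | ops | 80 | 9 | alice
30 | 3 | mkt | 6 | 3 | alice
30 | 3 | fin | 7 | 3 | bob
9 | 3 | mkt | 6 | 3 | alice
9 | 3 | fin | 7 | 3 | bob
After WHERE (4 rows):
cities.price | cities.amt | users.dept | users.score | users.amt | users.owner
30 | 3 | mkt | 6 | 3 | alice
30 | 3 | fin | 7 | 3 | bob
9 | 3 | mkt | 6 | 3 | alice
9 | 3 | fin | 7 | 3 | bob
After GROUP BY (2 rows):
users.score | max_amt
6 | 3
7 | 3
After ORDER BY (2 rows):
users.score | max_amt
6 | 3
7 | 3

== RESULT ==
users.score | max_amt
6 | 3
7 | 3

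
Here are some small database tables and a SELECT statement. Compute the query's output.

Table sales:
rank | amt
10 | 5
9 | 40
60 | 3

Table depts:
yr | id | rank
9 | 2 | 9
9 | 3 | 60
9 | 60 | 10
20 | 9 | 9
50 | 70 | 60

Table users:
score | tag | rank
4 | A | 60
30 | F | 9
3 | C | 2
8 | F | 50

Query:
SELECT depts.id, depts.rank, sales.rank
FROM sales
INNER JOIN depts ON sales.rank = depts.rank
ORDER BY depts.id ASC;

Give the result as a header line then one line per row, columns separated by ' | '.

After JOIN depts (5 rows):
sales.rank | sales.amt | depts.yr | depts.id | depts.rank
10 | 5 | 9 | 60 | 10
9 | 40 | 9 | 2 | 9
9 | 40 | 20 | 9 | 9
60 | 3 | 9 | 3 | 60
60 | 3 | 50 | 70 | 60
After SELECT (5 rows):
depts.id | depts.rank | sales.rank
60 | 10 | 10
2 | 9 | 9
9 | 9 | 9
3 | 60 | 60
70 | 60 | 60
After ORDER BY (5 rows):
depts.id | depts.rank | sales.rank
2 | 9 | 9
3 | 60 | 60
9 | 9 | 9
60 | 10 | 10
70 | 60 | 60

== RESULT ==
depts.id | depts.rank | sales.rank
2 | 9 | 9
3 | 60 | 60
9 | 9 | 9
60 | 10 | 10
70 | 60 | 60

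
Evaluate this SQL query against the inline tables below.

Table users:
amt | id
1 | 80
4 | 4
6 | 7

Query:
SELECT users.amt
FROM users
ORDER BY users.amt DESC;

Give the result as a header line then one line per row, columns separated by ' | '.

== RESULT ==
users.amt
6
4
1

Derivation:
After SELECT (3 rows):
users.amt
1
4
6
After ORDER BY (3 rows):
users.amt
6
4
1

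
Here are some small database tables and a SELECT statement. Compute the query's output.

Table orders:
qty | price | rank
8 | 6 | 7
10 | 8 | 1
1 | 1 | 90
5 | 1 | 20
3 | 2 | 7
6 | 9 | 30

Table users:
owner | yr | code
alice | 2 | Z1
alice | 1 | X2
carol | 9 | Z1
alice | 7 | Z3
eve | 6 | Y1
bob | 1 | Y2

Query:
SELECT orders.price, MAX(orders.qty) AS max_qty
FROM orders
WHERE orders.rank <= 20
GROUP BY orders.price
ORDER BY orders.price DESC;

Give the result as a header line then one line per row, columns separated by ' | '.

After WHERE (4 rows):
orders.qty | orders.price | orders.rank
8 | 6 | 7
10 | 8 | 1
5 | 1 | 20
3 | 2 | 7
After GROUP BY (4 rows):
orders.price | max_qty
6 | 8
8 | 10
1 | 5
2 | 3
After ORDER BY (4 rows):
orders.price | max_qty
8 | 10
6 | 8
2 | 3
1 | 5

== RESULT ==
orders.price | max_qty
8 | 10
6 | 8
2 | 3
1 | 5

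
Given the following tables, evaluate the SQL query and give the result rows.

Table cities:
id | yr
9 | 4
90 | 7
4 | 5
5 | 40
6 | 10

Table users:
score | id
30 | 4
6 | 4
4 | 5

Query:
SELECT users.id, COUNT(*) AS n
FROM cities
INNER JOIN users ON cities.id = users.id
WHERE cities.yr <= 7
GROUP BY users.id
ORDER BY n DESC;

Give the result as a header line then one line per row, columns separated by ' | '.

== RESULT ==
users.id | n
4 | 2

Derivation:
After JOIN users (3 rows):
cities.id | cities.yr | users.score | users.id
4 | 5 | 30 | 4
4 | 5 | 6 | 4
5 | 40 | 4 | 5
After WHERE (2 rows):
cities.id | cities.yr | users.score | users.id
4 | 5 | 30 | 4
4 | 5 | 6 | 4
After GROUP BY (1 rows):
users.id | n
4 | 2
After ORDER BY (1 rows):
users.id | n
4 | 2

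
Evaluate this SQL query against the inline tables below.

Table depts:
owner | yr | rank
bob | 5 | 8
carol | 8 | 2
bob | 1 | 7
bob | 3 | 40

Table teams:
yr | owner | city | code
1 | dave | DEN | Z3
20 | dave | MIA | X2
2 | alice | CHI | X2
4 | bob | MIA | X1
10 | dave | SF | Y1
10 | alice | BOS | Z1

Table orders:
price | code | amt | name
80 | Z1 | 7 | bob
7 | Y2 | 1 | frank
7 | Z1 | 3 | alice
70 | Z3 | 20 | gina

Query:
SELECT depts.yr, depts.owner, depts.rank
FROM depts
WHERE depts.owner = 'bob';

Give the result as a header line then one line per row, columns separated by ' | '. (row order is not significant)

After WHERE (3 rows):
depts.owner | depts.yr | depts.rank
bob | 5 | 8
bob | 1 | 7
bob | 3 | 40
After SELECT (3 rows):
depts.yr | depts.owner | depts.rank
5 | bob | 8
1 | bob | 7
3 | bob | 40

== RESULT ==
depts.yr | depts.owner | depts.rank
5 | bob | 8
1 | bob | 7
3 | bob | 40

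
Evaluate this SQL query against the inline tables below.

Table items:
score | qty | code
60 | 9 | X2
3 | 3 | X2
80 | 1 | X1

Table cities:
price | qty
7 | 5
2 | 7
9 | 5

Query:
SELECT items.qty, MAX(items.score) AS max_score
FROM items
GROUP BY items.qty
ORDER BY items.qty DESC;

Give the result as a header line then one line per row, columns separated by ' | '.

== RESULT ==
items.qty | max_score
9 | 60
3 | 3
1 | 80

Derivation:
After GROUP BY (3 rows):
items.qty | max_score
9 | 60
3 | 3
1 | 80
After ORDER BY (3 rows):
items.qty | max_score
9 | 60
3 | 3
1 | 80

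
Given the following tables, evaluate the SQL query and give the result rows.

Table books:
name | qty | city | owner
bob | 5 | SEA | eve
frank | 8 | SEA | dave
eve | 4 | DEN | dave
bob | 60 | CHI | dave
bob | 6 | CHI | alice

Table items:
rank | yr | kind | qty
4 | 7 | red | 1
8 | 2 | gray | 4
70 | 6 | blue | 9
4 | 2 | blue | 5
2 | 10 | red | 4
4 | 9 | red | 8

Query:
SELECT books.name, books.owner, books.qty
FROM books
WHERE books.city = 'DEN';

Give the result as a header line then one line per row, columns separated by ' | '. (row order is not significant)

After WHERE (1 rows):
books.name | books.qty | books.city | books.owner
eve | 4 | DEN | dave
After SELECT (1 rows):
books.name | books.owner | books.qty
eve | dave | 4

== RESULT ==
books.name | books.owner | books.qty
eve | dave | 4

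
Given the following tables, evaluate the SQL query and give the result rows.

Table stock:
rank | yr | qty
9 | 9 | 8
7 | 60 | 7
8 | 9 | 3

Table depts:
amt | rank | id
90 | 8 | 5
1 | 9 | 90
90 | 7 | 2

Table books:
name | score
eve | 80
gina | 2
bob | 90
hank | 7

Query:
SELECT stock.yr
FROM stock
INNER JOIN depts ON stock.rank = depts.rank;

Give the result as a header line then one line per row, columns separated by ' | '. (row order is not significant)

After JOIN depts (3 rows):
stock.rank | stock.yr | stock.qty | depts.amt | depts.rank | depts.id
9 | 9 | 8 | 1 | 9 | 90
7 | 60 | 7 | 90 | 7 | 2
8 | 9 | 3 | 90 | 8 | 5
After SELECT (3 rows):
stock.yr
9
60
9

== RESULT ==
stock.yr
9
60
9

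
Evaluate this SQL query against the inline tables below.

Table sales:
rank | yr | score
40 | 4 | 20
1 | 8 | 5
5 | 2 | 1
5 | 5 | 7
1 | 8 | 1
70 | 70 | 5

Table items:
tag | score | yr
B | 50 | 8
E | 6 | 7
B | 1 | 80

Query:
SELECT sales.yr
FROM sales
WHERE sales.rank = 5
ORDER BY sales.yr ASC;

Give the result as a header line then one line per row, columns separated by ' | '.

== RESULT ==
sales.yr
2
5

Derivation:
After WHERE (2 rows):
sales.rank | sales.yr | sales.score
5 | 2 | 1
5 | 5 | 7
After SELECT (2 rows):
sales.yr
2
5
After ORDER BY (2 rows):
sales.yr
2
5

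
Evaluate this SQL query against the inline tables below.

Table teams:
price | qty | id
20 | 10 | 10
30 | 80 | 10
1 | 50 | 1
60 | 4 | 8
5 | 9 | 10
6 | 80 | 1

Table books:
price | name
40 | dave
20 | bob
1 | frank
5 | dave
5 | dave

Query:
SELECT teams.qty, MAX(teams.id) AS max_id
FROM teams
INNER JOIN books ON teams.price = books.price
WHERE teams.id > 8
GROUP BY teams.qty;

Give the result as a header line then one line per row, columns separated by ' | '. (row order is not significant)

After JOIN books (4 rows):
teams.price | teams.qty | teams.id | books.price | books.name
20 | 10 | 10 | 20 | bob
1 | 50 | 1 | 1 | frank
5 | 9 | 10 | 5 | dave
5 | 9 | 10 | 5 | dave
After WHERE (3 rows):
teams.price | teams.qty | teams.id | books.price | books.name
20 | 10 | 10 | 20 | bob
5 | 9 | 10 | 5 | dave
5 | 9 | 10 | 5 | dave
After GROUP BY (2 rows):
teams.qty | max_id
10 | 10
9 | 10

== RESULT ==
teams.qty | max_id
10 | 10
9 | 10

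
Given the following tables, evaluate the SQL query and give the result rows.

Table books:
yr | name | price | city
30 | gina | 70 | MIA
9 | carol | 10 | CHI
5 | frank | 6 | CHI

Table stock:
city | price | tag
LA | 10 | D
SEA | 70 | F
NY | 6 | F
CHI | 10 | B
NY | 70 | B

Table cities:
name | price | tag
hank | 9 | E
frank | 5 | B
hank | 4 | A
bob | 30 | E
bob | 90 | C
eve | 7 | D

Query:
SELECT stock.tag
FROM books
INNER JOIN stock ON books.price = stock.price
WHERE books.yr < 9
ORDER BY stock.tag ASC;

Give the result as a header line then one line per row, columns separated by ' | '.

== RESULT ==
stock.tag
F

Derivation:
After JOIN stock (5 rows):
books.yr | books.name | books.price | books.city | stock.city | stock.price | stock.tag
30 | gina | 70 | MIA | SEA | 70 | F
30 | gina | 70 | MIA | NY | 70 | B
9 | carol | 10 | CHI | LA | 10 | D
9 | carol | 10 | CHI | CHI | 10 | B
5 | frank | 6 | CHI | NY | 6 | F
After WHERE (1 rows):
books.yr | books.name | books.price | books.city | stock.city | stock.price | stock.tag
5 | frank | 6 | CHI | NY | 6 | F
After SELECT (1 rows):
stock.tag
F
After ORDER BY (1 rows):
stock.tag
F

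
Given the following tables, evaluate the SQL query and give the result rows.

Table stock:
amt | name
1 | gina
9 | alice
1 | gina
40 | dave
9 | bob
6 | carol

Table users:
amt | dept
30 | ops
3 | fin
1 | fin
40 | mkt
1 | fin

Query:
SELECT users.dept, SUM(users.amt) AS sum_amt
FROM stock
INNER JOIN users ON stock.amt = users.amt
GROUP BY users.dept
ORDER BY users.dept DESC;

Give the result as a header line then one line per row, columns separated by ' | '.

== RESULT ==
users.dept | sum_amt
mkt | 40
fin | 4

Derivation:
After JOIN users (5 rows):
stock.amt | stock.name | users.amt | users.dept
1 | gina | 1 | fin
1 | gina | 1 | fin
1 | gina | 1 | fin
1 | gina | 1 | fin
40 | dave | 40 | mkt
After GROUP BY (2 rows):
users.dept | sum_amt
fin | 4
mkt | 40
After ORDER BY (2 rows):
users.dept | sum_amt
mkt | 40
fin | 4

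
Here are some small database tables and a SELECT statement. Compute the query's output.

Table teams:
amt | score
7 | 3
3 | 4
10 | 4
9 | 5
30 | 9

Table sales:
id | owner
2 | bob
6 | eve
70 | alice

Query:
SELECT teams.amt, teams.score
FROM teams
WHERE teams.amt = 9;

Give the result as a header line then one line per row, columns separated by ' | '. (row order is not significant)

== RESULT ==
teams.amt | teams.score
9 | 5

Derivation:
After WHERE (1 rows):
teams.amt | teams.score
9 | 5
After SELECT (1 rows):
teams.amt | teams.score
9 | 5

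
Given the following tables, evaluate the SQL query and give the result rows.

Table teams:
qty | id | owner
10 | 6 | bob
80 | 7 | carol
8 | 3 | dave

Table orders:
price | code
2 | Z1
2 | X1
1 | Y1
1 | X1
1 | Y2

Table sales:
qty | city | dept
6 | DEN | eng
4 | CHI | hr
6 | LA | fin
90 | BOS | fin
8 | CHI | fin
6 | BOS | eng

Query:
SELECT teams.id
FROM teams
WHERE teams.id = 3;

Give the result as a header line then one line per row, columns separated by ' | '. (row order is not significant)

== RESULT ==
teams.id
3

Derivation:
After WHERE (1 rows):
teams.qty | teams.id | teams.owner
8 | 3 | dave
After SELECT (1 rows):
teams.id
3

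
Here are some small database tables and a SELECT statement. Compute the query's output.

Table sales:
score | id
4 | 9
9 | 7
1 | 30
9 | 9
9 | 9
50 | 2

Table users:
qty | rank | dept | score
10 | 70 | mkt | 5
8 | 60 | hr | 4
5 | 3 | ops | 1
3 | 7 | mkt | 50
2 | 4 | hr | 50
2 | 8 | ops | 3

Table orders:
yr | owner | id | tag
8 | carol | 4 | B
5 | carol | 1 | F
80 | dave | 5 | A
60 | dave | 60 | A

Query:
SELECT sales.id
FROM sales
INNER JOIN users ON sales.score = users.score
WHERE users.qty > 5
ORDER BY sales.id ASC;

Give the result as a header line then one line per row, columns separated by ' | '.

== RESULT ==
sales.id
9

Derivation:
After JOIN users (4 rows):
sales.score | sales.id | users.qty | users.rank | users.dept | users.score
4 | 9 | 8 | 60 | hr | 4
1 | 30 | 5 | 3 | ops | 1
50 | 2 | 3 | 7 | mkt | 50
50 | 2 | 2 | 4 | hr | 50
After WHERE (1 rows):
sales.score | sales.id | users.qty | users.rank | users.dept | users.score
4 | 9 | 8 | 60 | hr | 4
After SELECT (1 rows):
sales.id
9
After ORDER BY (1 rows):
sales.id
9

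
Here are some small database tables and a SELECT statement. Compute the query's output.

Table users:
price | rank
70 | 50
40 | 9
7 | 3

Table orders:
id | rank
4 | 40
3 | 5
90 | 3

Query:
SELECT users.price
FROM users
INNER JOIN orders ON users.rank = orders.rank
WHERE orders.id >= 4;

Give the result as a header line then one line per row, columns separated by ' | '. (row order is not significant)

After JOIN orders (1 rows):
users.price | users.rank | orders.id | orders.rank
7 | 3 | 90 | 3
After WHERE (1 rows):
users.price | users.rank | orders.id | orders.rank
7 | 3 | 90 | 3
After SELECT (1 rows):
users.price
7

== RESULT ==
users.price
7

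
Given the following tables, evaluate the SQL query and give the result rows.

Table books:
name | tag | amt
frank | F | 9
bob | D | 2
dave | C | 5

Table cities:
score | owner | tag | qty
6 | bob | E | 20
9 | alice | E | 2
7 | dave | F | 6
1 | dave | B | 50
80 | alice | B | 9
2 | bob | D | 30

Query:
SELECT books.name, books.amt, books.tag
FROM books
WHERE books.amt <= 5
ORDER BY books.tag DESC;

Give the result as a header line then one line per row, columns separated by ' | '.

After WHERE (2 rows):
books.name | books.tag | books.amt
bob | D | 2
dave | C | 5
After SELECT (2 rows):
books.name | books.amt | books.tag
bob | 2 | D
dave | 5 | C
After ORDER BY (2 rows):
books.name | books.amt | books.tag
bob | 2 | D
dave | 5 | C

== RESULT ==
books.name | books.amt | books.tag
bob | 2 | D
dave | 5 | C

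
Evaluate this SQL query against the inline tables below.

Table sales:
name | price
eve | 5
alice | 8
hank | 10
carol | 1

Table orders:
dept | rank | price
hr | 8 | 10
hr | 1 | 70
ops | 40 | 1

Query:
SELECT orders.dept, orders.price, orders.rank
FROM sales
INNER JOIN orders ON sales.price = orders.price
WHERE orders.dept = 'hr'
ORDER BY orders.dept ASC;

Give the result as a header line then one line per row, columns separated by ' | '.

After JOIN orders (2 rows):
sales.name | sales.price | orders.dept | orders.rank | orders.price
hank | 10 | hr | 8 | 10
carol | 1 | ops | 40 | 1
After WHERE (1 rows):
sales.name | sales.price | orders.dept | orders.rank | orders.price
hank | 10 | hr | 8 | 10
After SELECT (1 rows):
orders.dept | orders.price | orders.rank
hr | 10 | 8
After ORDER BY (1 rows):
orders.dept | orders.price | orders.rank
hr | 10 | 8

== RESULT ==
orders.dept | orders.price | orders.rank
hr | 10 | 8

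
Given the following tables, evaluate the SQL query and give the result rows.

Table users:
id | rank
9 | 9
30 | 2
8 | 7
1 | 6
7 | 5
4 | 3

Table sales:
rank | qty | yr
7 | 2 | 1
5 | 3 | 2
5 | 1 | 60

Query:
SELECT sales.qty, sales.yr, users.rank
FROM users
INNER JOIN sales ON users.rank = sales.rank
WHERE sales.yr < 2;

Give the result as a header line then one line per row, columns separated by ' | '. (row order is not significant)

After JOIN sales (3 rows):
users.id | users.rank | sales.rank | sales.qty | sales.yr
8 | 7 | 7 | 2 | 1
7 | 5 | 5 | 3 | 2
7 | 5 | 5 | 1 | 60
After WHERE (1 rows):
users.id | users.rank | sales.rank | sales.qty | sales.yr
8 | 7 | 7 | 2 | 1
After SELECT (1 rows):
sales.qty | sales.yr | users.rank
2 | 1 | 7

== RESULT ==
sales.qty | sales.yr | users.rank
2 | 1 | 7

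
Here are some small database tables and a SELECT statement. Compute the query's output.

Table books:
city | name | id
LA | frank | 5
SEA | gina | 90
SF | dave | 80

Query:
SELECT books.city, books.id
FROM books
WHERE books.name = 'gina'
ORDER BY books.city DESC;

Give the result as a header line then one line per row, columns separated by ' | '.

After WHERE (1 rows):
books.city | books.name | books.id
SEA | gina | 90
After SELECT (1 rows):
books.city | books.id
SEA | 90
After ORDER BY (1 rows):
books.city | books.id
SEA | 90

== RESULT ==
books.city | books.id
SEA | 90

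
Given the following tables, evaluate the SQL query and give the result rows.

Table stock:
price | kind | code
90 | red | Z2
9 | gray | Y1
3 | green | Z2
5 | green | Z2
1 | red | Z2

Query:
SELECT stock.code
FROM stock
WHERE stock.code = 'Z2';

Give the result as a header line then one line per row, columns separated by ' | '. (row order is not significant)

== RESULT ==
stock.code
Z2
Z2
Z2
Z2

Derivation:
After WHERE (4 rows):
stock.price | stock.kind | stock.code
90 | red | Z2
3 | green | Z2
5 | green | Z2
1 | red | Z2
After SELECT (4 rows):
stock.code
Z2
Z2
Z2
Z2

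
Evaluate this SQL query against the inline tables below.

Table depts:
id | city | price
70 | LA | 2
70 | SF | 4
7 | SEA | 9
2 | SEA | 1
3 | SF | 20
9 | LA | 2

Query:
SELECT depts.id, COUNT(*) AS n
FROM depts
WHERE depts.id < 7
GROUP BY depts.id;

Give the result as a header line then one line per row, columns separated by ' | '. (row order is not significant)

After WHERE (2 rows):
depts.id | depts.city | depts.price
2 | SEA | 1
3 | SF | 20
After GROUP BY (2 rows):
depts.id | n
2 | 1
3 | 1

== RESULT ==
depts.id | n
2 | 1
3 | 1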